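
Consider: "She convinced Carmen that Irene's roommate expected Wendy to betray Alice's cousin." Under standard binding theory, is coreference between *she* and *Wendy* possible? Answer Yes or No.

No

*Wendy* is an R-expression; Principle C requires it to be free (not bound by any c-commanding expression).
— she: subject of the matrix clause; the pronoun c-commands the R-expression — coreference blocked (Principle C).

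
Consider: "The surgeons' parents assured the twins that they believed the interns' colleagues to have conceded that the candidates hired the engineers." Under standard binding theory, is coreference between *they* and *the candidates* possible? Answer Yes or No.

No

*the candidates* is an R-expression; Principle C requires it to be free (not bound by any c-commanding expression).
— they: subject of the clause headed by 'believed'; the pronoun c-commands the R-expression — coreference blocked (Principle C).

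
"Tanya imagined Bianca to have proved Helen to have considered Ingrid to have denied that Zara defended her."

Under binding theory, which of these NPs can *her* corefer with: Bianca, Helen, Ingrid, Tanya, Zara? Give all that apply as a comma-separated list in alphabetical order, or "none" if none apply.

*her* is a pronoun; Principle B requires it to be free in its binding domain — the clause headed by 'defended'.
— Bianca: subject of the clause headed by 'proved'; c-commands the pronoun but lies outside its binding domain — allowed.
— Helen: subject of the clause headed by 'considered'; c-commands the pronoun but lies outside its binding domain — allowed.
— Ingrid: subject of the clause headed by 'denied'; c-commands the pronoun but lies outside its binding domain — allowed.
— Tanya: subject of the matrix clause; c-commands the pronoun but lies outside its binding domain — allowed.
— Zara: subject of the clause headed by 'defended'; c-commands the pronoun within its binding domain — blocked (Principle B).

Bianca, Helen, Ingrid, Tanya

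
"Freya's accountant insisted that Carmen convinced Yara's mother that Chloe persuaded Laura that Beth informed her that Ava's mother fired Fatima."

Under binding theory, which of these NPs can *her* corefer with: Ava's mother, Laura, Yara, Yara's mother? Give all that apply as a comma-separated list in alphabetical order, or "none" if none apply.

*her* is a pronoun; Principle B requires it to be free in its binding domain — the clause headed by 'informed'.
— Ava's mother: subject of the clause headed by 'fired'; is c-commanded by the pronoun; coreference would bind this R-expression — blocked (Principle C).
— Laura: object of the clause headed by 'persuaded'; c-commands the pronoun but lies outside its binding domain — allowed.
— Yara: possessor inside the object DP of the clause headed by 'convinced'; does not c-command the pronoun — Principle B does not apply; allowed.
— Yara's mother: object of the clause headed by 'convinced'; c-commands the pronoun but lies outside its binding domain — allowed.

Laura, Yara, Yara's mother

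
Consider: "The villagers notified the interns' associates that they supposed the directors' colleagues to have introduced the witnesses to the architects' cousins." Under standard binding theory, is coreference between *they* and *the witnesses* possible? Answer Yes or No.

No

*the witnesses* is an R-expression; Principle C requires it to be free (not bound by any c-commanding expression).
— they: subject of the clause headed by 'supposed'; the pronoun c-commands the R-expression — coreference blocked (Principle C).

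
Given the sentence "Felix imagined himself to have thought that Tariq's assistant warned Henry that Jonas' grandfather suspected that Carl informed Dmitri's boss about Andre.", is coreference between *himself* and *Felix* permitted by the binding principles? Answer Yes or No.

Yes

*himself* is a reflexive; Principle A requires it to be bound within its binding domain — the matrix clause.
— Felix: subject of the matrix clause; c-commands the reflexive within its binding domain — allowed (Principle A).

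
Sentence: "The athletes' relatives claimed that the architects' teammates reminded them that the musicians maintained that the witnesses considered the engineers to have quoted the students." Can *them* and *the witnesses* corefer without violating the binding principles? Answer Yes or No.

*the witnesses* is an R-expression; Principle C requires it to be free (not bound by any c-commanding expression).
— them: object of the clause headed by 'reminded'; the pronoun c-commands the R-expression — coreference blocked (Principle C).

No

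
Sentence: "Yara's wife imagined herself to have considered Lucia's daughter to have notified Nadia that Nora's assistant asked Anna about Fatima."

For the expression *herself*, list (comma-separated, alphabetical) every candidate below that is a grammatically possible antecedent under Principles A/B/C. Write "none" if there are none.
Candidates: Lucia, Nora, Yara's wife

Yara's wife

*herself* is a reflexive; Principle A requires it to be bound within its binding domain — the matrix clause.
— Lucia: possessor inside the subject DP of the clause headed by 'notified'; does not c-command the reflexive — cannot bind it (Principle A).
— Nora: possessor inside the subject DP of the clause headed by 'asked'; does not c-command the reflexive — cannot bind it (Principle A).
— Yara's wife: subject of the matrix clause; c-commands the reflexive within its binding domain — allowed (Principle A).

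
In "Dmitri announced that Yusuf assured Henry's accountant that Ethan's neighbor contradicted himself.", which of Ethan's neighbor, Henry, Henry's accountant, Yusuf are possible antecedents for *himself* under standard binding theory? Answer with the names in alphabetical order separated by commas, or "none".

Ethan's neighbor

*himself* is a reflexive; Principle A requires it to be bound within its binding domain — the clause headed by 'contradicted'.
— Ethan's neighbor: subject of the clause headed by 'contradicted'; c-commands the reflexive within its binding domain — allowed (Principle A).
— Henry: possessor inside the object DP of the clause headed by 'assured'; does not c-command the reflexive — cannot bind it (Principle A).
— Henry's accountant: object of the clause headed by 'assured'; c-commands the reflexive but lies outside its binding domain — cannot bind it (Principle A).
— Yusuf: subject of the clause headed by 'assured'; c-commands the reflexive but lies outside its binding domain — cannot bind it (Principle A).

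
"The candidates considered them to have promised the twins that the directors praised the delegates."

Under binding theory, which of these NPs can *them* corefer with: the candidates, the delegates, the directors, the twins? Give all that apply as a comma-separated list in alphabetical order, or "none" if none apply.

*them* is a pronoun; Principle B requires it to be free in its binding domain — the matrix clause.
— the candidates: subject of the matrix clause; c-commands the pronoun within its binding domain — blocked (Principle B).
— the delegates: object of the clause headed by 'praised'; is c-commanded by the pronoun; coreference would bind this R-expression — blocked (Principle C).
— the directors: subject of the clause headed by 'praised'; is c-commanded by the pronoun; coreference would bind this R-expression — blocked (Principle C).
— the twins: object of the clause headed by 'promised'; is c-commanded by the pronoun; coreference would bind this R-expression — blocked (Principle C).

none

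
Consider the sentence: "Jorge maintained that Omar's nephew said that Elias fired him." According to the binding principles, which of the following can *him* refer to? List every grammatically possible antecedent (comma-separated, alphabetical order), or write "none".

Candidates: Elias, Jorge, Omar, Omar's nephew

Jorge, Omar, Omar's nephew

*him* is a pronoun; Principle B requires it to be free in its binding domain — the clause headed by 'fired'.
— Elias: subject of the clause headed by 'fired'; c-commands the pronoun within its binding domain — blocked (Principle B).
— Jorge: subject of the matrix clause; c-commands the pronoun but lies outside its binding domain — allowed.
— Omar: possessor inside the subject DP of the clause headed by 'said'; does not c-command the pronoun — Principle B does not apply; allowed.
— Omar's nephew: subject of the clause headed by 'said'; c-commands the pronoun but lies outside its binding domain — allowed.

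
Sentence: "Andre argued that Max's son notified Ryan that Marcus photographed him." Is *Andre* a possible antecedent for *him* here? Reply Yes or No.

Yes

*him* is a pronoun; Principle B requires it to be free in its binding domain — the clause headed by 'photographed'.
— Andre: subject of the matrix clause; c-commands the pronoun but lies outside its binding domain — allowed.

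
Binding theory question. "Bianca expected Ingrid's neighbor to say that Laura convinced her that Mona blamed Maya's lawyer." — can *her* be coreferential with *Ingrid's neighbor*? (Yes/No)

*her* is a pronoun; Principle B requires it to be free in its binding domain — the clause headed by 'convinced'.
— Ingrid's neighbor: subject of the clause headed by 'say'; c-commands the pronoun but lies outside its binding domain — allowed.

Yes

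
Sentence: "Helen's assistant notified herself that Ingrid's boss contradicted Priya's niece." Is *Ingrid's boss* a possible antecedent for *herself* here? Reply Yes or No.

No

*herself* is a reflexive; Principle A requires it to be bound within its binding domain — the matrix clause.
— Ingrid's boss: subject of the clause headed by 'contradicted'; does not c-command the reflexive — cannot bind it (Principle A).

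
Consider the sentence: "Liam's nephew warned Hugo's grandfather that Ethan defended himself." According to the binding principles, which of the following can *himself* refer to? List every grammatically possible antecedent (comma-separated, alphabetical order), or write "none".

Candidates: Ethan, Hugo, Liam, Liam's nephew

Ethan

*himself* is a reflexive; Principle A requires it to be bound within its binding domain — the clause headed by 'defended'.
— Ethan: subject of the clause headed by 'defended'; c-commands the reflexive within its binding domain — allowed (Principle A).
— Hugo: possessor inside the object DP of the matrix clause; does not c-command the reflexive — cannot bind it (Principle A).
— Liam: possessor inside the subject DP of the matrix clause; does not c-command the reflexive — cannot bind it (Principle A).
— Liam's nephew: subject of the matrix clause; c-commands the reflexive but lies outside its binding domain — cannot bind it (Principle A).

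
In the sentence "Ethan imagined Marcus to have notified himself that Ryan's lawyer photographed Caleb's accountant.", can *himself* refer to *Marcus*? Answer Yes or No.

Yes

*himself* is a reflexive; Principle A requires it to be bound within its binding domain — the clause headed by 'notified'.
— Marcus: subject of the clause headed by 'notified'; c-commands the reflexive within its binding domain — allowed (Principle A).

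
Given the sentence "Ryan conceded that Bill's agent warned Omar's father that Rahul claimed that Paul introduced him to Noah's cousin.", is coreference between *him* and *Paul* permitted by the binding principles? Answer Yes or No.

No

*him* is a pronoun; Principle B requires it to be free in its binding domain — the clause headed by 'introduced'.
— Paul: subject of the clause headed by 'introduced'; c-commands the pronoun within its binding domain — blocked (Principle B).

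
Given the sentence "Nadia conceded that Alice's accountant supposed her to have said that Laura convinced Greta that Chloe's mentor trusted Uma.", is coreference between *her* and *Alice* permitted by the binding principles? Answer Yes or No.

Yes

*her* is a pronoun; Principle B requires it to be free in its binding domain — the clause headed by 'supposed'.
— Alice: possessor inside the subject DP of the clause headed by 'supposed'; does not c-command the pronoun — Principle B does not apply; allowed.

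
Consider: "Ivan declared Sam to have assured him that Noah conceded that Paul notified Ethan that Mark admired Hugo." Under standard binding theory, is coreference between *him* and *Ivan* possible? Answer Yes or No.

*Ivan* is an R-expression; Principle C requires it to be free (not bound by any c-commanding expression).
— him: object of the clause headed by 'assured'; the pronoun does not c-command the R-expression — coreference allowed.

Yes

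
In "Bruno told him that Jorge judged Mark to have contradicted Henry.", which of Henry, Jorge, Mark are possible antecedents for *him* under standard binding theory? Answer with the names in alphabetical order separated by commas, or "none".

none

*him* is a pronoun; Principle B requires it to be free in its binding domain — the matrix clause.
— Henry: object of the clause headed by 'contradicted'; is c-commanded by the pronoun; coreference would bind this R-expression — blocked (Principle C).
— Jorge: subject of the clause headed by 'judged'; is c-commanded by the pronoun; coreference would bind this R-expression — blocked (Principle C).
— Mark: subject of the clause headed by 'contradicted'; is c-commanded by the pronoun; coreference would bind this R-expression — blocked (Principle C).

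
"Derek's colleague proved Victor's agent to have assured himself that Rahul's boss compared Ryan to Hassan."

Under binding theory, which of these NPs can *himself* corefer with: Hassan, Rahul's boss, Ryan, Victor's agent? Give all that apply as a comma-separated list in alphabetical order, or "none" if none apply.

*himself* is a reflexive; Principle A requires it to be bound within its binding domain — the clause headed by 'assured'.
— Hassan: second object of the clause headed by 'compared'; does not c-command the reflexive — cannot bind it (Principle A).
— Rahul's boss: subject of the clause headed by 'compared'; does not c-command the reflexive — cannot bind it (Principle A).
— Ryan: object of the clause headed by 'compared'; does not c-command the reflexive — cannot bind it (Principle A).
— Victor's agent: subject of the clause headed by 'assured'; c-commands the reflexive within its binding domain — allowed (Principle A).

Victor's agent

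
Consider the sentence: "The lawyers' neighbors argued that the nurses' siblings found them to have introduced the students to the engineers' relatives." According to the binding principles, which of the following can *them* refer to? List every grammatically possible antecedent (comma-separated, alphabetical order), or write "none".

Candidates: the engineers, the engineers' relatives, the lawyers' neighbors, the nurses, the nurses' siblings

*them* is a pronoun; Principle B requires it to be free in its binding domain — the clause headed by 'found'.
— the engineers: possessor inside the second object DP of the clause headed by 'introduced'; is c-commanded by the pronoun; coreference would bind this R-expression — blocked (Principle C).
— the engineers' relatives: second object of the clause headed by 'introduced'; is c-commanded by the pronoun; coreference would bind this R-expression — blocked (Principle C).
— the lawyers' neighbors: subject of the matrix clause; c-commands the pronoun but lies outside its binding domain — allowed.
— the nurses: possessor inside the subject DP of the clause headed by 'found'; does not c-command the pronoun — Principle B does not apply; allowed.
— the nurses' siblings: subject of the clause headed by 'found'; c-commands the pronoun within its binding domain — blocked (Principle B).

the lawyers' neighbors, the nurses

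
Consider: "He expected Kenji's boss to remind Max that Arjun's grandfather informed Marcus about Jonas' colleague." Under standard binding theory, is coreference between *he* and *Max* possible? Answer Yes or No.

*Max* is an R-expression; Principle C requires it to be free (not bound by any c-commanding expression).
— he: subject of the matrix clause; the pronoun c-commands the R-expression — coreference blocked (Principle C).

No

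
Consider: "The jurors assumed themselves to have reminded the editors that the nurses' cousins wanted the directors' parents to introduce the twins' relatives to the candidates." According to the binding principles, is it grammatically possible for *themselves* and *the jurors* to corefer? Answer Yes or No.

Yes

*themselves* is a reflexive; Principle A requires it to be bound within its binding domain — the matrix clause.
— the jurors: subject of the matrix clause; c-commands the reflexive within its binding domain — allowed (Principle A).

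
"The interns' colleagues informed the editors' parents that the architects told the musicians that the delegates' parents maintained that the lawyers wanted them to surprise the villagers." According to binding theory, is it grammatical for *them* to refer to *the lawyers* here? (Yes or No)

No

*the lawyers* is an R-expression; Principle C requires it to be free (not bound by any c-commanding expression).
— them: subject of the clause headed by 'surprise'; the R-expression locally c-commands the pronoun — coreference blocked (Principle B on the pronoun).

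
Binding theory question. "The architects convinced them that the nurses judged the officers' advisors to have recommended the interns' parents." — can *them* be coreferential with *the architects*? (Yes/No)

*them* is a pronoun; Principle B requires it to be free in its binding domain — the matrix clause.
— the architects: subject of the matrix clause; c-commands the pronoun within its binding domain — blocked (Principle B).

No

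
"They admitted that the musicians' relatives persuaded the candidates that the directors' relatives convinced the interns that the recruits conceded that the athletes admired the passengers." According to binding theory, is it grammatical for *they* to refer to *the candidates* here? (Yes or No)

No

*the candidates* is an R-expression; Principle C requires it to be free (not bound by any c-commanding expression).
— they: subject of the matrix clause; the pronoun c-commands the R-expression — coreference blocked (Principle C).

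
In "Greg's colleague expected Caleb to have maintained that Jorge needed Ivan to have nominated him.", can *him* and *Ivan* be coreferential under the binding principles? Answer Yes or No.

No

*Ivan* is an R-expression; Principle C requires it to be free (not bound by any c-commanding expression).
— him: object of the clause headed by 'nominated'; the R-expression locally c-commands the pronoun — coreference blocked (Principle B on the pronoun).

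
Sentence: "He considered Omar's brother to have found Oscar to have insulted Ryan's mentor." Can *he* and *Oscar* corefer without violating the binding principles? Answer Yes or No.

No

*Oscar* is an R-expression; Principle C requires it to be free (not bound by any c-commanding expression).
— he: subject of the matrix clause; the pronoun c-commands the R-expression — coreference blocked (Principle C).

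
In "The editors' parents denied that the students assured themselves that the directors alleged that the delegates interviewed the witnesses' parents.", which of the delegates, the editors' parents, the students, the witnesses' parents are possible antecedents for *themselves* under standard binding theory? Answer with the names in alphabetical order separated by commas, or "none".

*themselves* is a reflexive; Principle A requires it to be bound within its binding domain — the clause headed by 'assured'.
— the delegates: subject of the clause headed by 'interviewed'; does not c-command the reflexive — cannot bind it (Principle A).
— the editors' parents: subject of the matrix clause; c-commands the reflexive but lies outside its binding domain — cannot bind it (Principle A).
— the students: subject of the clause headed by 'assured'; c-commands the reflexive within its binding domain — allowed (Principle A).
— the witnesses' parents: object of the clause headed by 'interviewed'; does not c-command the reflexive — cannot bind it (Principle A).

the students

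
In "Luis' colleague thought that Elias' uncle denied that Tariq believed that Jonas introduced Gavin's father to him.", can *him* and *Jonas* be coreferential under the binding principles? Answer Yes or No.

*Jonas* is an R-expression; Principle C requires it to be free (not bound by any c-commanding expression).
— him: second object of the clause headed by 'introduced'; the R-expression locally c-commands the pronoun — coreference blocked (Principle B on the pronoun).

No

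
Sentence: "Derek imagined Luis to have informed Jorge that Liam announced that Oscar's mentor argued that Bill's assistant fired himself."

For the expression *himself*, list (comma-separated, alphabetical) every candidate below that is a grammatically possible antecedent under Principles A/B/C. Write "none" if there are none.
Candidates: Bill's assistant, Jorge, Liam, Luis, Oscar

*himself* is a reflexive; Principle A requires it to be bound within its binding domain — the clause headed by 'fired'.
— Bill's assistant: subject of the clause headed by 'fired'; c-commands the reflexive within its binding domain — allowed (Principle A).
— Jorge: object of the clause headed by 'informed'; c-commands the reflexive but lies outside its binding domain — cannot bind it (Principle A).
— Liam: subject of the clause headed by 'announced'; c-commands the reflexive but lies outside its binding domain — cannot bind it (Principle A).
— Luis: subject of the clause headed by 'informed'; c-commands the reflexive but lies outside its binding domain — cannot bind it (Principle A).
— Oscar: possessor inside the subject DP of the clause headed by 'argued'; does not c-command the reflexive — cannot bind it (Principle A).

Bill's assistant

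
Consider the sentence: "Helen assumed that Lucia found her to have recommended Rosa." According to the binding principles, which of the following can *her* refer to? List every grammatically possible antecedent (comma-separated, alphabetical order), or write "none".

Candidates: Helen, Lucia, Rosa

*her* is a pronoun; Principle B requires it to be free in its binding domain — the clause headed by 'found'.
— Helen: subject of the matrix clause; c-commands the pronoun but lies outside its binding domain — allowed.
— Lucia: subject of the clause headed by 'found'; c-commands the pronoun within its binding domain — blocked (Principle B).
— Rosa: object of the clause headed by 'recommended'; is c-commanded by the pronoun; coreference would bind this R-expression — blocked (Principle C).

Helen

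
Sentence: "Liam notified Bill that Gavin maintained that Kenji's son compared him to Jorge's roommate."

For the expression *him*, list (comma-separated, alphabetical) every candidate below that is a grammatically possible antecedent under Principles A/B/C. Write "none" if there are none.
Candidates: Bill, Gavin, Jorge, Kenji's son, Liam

Bill, Gavin, Liam

*him* is a pronoun; Principle B requires it to be free in its binding domain — the clause headed by 'compared'.
— Bill: object of the matrix clause; c-commands the pronoun but lies outside its binding domain — allowed.
— Gavin: subject of the clause headed by 'maintained'; c-commands the pronoun but lies outside its binding domain — allowed.
— Jorge: possessor inside the second object DP of the clause headed by 'compared'; is c-commanded by the pronoun; coreference would bind this R-expression — blocked (Principle C).
— Kenji's son: subject of the clause headed by 'compared'; c-commands the pronoun within its binding domain — blocked (Principle B).
— Liam: subject of the matrix clause; c-commands the pronoun but lies outside its binding domain — allowed.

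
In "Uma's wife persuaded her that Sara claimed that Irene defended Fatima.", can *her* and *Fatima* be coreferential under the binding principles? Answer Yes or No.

No

*Fatima* is an R-expression; Principle C requires it to be free (not bound by any c-commanding expression).
— her: object of the matrix clause; the pronoun c-commands the R-expression — coreference blocked (Principle C).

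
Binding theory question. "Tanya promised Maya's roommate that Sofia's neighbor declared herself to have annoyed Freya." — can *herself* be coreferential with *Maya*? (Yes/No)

*herself* is a reflexive; Principle A requires it to be bound within its binding domain — the clause headed by 'declared'.
— Maya: possessor inside the object DP of the matrix clause; does not c-command the reflexive — cannot bind it (Principle A).

No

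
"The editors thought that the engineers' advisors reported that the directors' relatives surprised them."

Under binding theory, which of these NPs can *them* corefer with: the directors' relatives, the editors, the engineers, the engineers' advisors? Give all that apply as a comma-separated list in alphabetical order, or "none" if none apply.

*them* is a pronoun; Principle B requires it to be free in its binding domain — the clause headed by 'surprised'.
— the directors' relatives: subject of the clause headed by 'surprised'; c-commands the pronoun within its binding domain — blocked (Principle B).
— the editors: subject of the matrix clause; c-commands the pronoun but lies outside its binding domain — allowed.
— the engineers: possessor inside the subject DP of the clause headed by 'reported'; does not c-command the pronoun — Principle B does not apply; allowed.
— the engineers' advisors: subject of the clause headed by 'reported'; c-commands the pronoun but lies outside its binding domain — allowed.

the editors, the engineers, the engineers' advisors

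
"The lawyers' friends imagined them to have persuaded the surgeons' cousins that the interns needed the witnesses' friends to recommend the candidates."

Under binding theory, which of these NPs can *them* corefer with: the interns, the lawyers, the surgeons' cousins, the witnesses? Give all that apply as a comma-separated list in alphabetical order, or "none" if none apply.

*them* is a pronoun; Principle B requires it to be free in its binding domain — the matrix clause.
— the interns: subject of the clause headed by 'needed'; is c-commanded by the pronoun; coreference would bind this R-expression — blocked (Principle C).
— the lawyers: possessor inside the subject DP of the matrix clause; does not c-command the pronoun — Principle B does not apply; allowed.
— the surgeons' cousins: object of the clause headed by 'persuaded'; is c-commanded by the pronoun; coreference would bind this R-expression — blocked (Principle C).
— the witnesses: possessor inside the subject DP of the clause headed by 'recommend'; is c-commanded by the pronoun; coreference would bind this R-expression — blocked (Principle C).

the lawyers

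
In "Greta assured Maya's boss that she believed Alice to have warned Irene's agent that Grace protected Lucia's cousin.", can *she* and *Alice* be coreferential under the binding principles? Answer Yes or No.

No

*Alice* is an R-expression; Principle C requires it to be free (not bound by any c-commanding expression).
— she: subject of the clause headed by 'believed'; the pronoun c-commands the R-expression — coreference blocked (Principle C).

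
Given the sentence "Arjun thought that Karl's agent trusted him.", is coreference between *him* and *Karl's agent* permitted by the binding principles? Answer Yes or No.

*him* is a pronoun; Principle B requires it to be free in its binding domain — the clause headed by 'trusted'.
— Karl's agent: subject of the clause headed by 'trusted'; c-commands the pronoun within its binding domain — blocked (Principle B).

No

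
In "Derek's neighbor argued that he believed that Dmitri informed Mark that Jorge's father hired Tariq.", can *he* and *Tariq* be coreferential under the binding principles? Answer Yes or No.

No

*Tariq* is an R-expression; Principle C requires it to be free (not bound by any c-commanding expression).
— he: subject of the clause headed by 'believed'; the pronoun c-commands the R-expression — coreference blocked (Principle C).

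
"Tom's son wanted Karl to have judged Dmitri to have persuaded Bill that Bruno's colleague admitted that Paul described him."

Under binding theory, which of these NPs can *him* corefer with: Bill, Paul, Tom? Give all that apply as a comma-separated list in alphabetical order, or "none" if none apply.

Bill, Tom

*him* is a pronoun; Principle B requires it to be free in its binding domain — the clause headed by 'described'.
— Bill: object of the clause headed by 'persuaded'; c-commands the pronoun but lies outside its binding domain — allowed.
— Paul: subject of the clause headed by 'described'; c-commands the pronoun within its binding domain — blocked (Principle B).
— Tom: possessor inside the subject DP of the matrix clause; does not c-command the pronoun — Principle B does not apply; allowed.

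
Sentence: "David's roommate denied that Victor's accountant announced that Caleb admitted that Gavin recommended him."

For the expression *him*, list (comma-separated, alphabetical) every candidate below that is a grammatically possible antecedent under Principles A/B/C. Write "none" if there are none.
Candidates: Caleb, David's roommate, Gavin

*him* is a pronoun; Principle B requires it to be free in its binding domain — the clause headed by 'recommended'.
— Caleb: subject of the clause headed by 'admitted'; c-commands the pronoun but lies outside its binding domain — allowed.
— David's roommate: subject of the matrix clause; c-commands the pronoun but lies outside its binding domain — allowed.
— Gavin: subject of the clause headed by 'recommended'; c-commands the pronoun within its binding domain — blocked (Principle B).

Caleb, David's roommate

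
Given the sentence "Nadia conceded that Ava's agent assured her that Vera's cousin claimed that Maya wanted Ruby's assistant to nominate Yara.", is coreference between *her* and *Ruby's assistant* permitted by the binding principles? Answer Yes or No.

No

*her* is a pronoun; Principle B requires it to be free in its binding domain — the clause headed by 'assured'.
— Ruby's assistant: subject of the clause headed by 'nominate'; is c-commanded by the pronoun; coreference would bind this R-expression — blocked (Principle C).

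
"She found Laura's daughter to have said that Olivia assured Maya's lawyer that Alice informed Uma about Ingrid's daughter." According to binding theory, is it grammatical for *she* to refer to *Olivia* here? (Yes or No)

No

*Olivia* is an R-expression; Principle C requires it to be free (not bound by any c-commanding expression).
— she: subject of the matrix clause; the pronoun c-commands the R-expression — coreference blocked (Principle C).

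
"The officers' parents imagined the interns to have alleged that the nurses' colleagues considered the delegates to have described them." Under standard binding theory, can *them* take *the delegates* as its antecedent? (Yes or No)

*them* is a pronoun; Principle B requires it to be free in its binding domain — the clause headed by 'described'.
— the delegates: subject of the clause headed by 'described'; c-commands the pronoun within its binding domain — blocked (Principle B).

No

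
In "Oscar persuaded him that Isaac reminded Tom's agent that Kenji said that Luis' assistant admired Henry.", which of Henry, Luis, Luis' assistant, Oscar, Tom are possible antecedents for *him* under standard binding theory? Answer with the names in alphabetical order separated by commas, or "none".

*him* is a pronoun; Principle B requires it to be free in its binding domain — the matrix clause.
— Henry: object of the clause headed by 'admired'; is c-commanded by the pronoun; coreference would bind this R-expression — blocked (Principle C).
— Luis: possessor inside the subject DP of the clause headed by 'admired'; is c-commanded by the pronoun; coreference would bind this R-expression — blocked (Principle C).
— Luis' assistant: subject of the clause headed by 'admired'; is c-commanded by the pronoun; coreference would bind this R-expression — blocked (Principle C).
— Oscar: subject of the matrix clause; c-commands the pronoun within its binding domain — blocked (Principle B).
— Tom: possessor inside the object DP of the clause headed by 'reminded'; is c-commanded by the pronoun; coreference would bind this R-expression — blocked (Principle C).

none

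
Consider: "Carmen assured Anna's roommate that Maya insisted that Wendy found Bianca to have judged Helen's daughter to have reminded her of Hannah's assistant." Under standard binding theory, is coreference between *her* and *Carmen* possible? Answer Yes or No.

Yes

*Carmen* is an R-expression; Principle C requires it to be free (not bound by any c-commanding expression).
— her: object of the clause headed by 'reminded'; the pronoun does not c-command the R-expression — coreference allowed.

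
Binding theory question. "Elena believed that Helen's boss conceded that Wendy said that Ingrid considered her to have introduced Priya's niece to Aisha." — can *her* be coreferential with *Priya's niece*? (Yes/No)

No

*her* is a pronoun; Principle B requires it to be free in its binding domain — the clause headed by 'considered'.
— Priya's niece: object of the clause headed by 'introduced'; is c-commanded by the pronoun; coreference would bind this R-expression — blocked (Principle C).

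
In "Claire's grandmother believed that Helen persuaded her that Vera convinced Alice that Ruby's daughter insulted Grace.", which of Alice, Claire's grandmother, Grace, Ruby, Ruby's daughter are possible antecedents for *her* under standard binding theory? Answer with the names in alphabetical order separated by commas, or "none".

Claire's grandmother

*her* is a pronoun; Principle B requires it to be free in its binding domain — the clause headed by 'persuaded'.
— Alice: object of the clause headed by 'convinced'; is c-commanded by the pronoun; coreference would bind this R-expression — blocked (Principle C).
— Claire's grandmother: subject of the matrix clause; c-commands the pronoun but lies outside its binding domain — allowed.
— Grace: object of the clause headed by 'insulted'; is c-commanded by the pronoun; coreference would bind this R-expression — blocked (Principle C).
— Ruby: possessor inside the subject DP of the clause headed by 'insulted'; is c-commanded by the pronoun; coreference would bind this R-expression — blocked (Principle C).
— Ruby's daughter: subject of the clause headed by 'insulted'; is c-commanded by the pronoun; coreference would bind this R-expression — blocked (Principle C).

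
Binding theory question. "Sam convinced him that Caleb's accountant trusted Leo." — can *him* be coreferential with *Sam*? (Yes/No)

*him* is a pronoun; Principle B requires it to be free in its binding domain — the matrix clause.
— Sam: subject of the matrix clause; c-commands the pronoun within its binding domain — blocked (Principle B).

No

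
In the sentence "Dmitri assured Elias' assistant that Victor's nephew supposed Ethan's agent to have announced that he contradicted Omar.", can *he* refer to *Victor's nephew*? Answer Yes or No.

*he* is a pronoun; Principle B requires it to be free in its binding domain — the clause headed by 'contradicted'.
— Victor's nephew: subject of the clause headed by 'supposed'; c-commands the pronoun but lies outside its binding domain — allowed.

Yes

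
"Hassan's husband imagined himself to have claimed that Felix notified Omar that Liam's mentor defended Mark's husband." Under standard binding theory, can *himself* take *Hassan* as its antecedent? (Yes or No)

No

*himself* is a reflexive; Principle A requires it to be bound within its binding domain — the matrix clause.
— Hassan: possessor inside the subject DP of the matrix clause; does not c-command the reflexive — cannot bind it (Principle A).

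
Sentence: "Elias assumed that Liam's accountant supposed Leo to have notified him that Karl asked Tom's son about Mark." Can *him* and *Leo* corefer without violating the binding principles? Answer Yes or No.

*Leo* is an R-expression; Principle C requires it to be free (not bound by any c-commanding expression).
— him: object of the clause headed by 'notified'; the R-expression locally c-commands the pronoun — coreference blocked (Principle B on the pronoun).

No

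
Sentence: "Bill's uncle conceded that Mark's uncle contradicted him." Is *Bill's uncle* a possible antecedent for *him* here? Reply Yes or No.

Yes

*him* is a pronoun; Principle B requires it to be free in its binding domain — the clause headed by 'contradicted'.
— Bill's uncle: subject of the matrix clause; c-commands the pronoun but lies outside its binding domain — allowed.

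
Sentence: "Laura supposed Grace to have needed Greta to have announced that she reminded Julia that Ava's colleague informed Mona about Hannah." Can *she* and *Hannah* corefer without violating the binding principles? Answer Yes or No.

No

*Hannah* is an R-expression; Principle C requires it to be free (not bound by any c-commanding expression).
— she: subject of the clause headed by 'reminded'; the pronoun c-commands the R-expression — coreference blocked (Principle C).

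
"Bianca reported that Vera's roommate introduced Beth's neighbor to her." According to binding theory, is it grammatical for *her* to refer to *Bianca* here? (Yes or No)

Yes

*Bianca* is an R-expression; Principle C requires it to be free (not bound by any c-commanding expression).
— her: second object of the clause headed by 'introduced'; the pronoun does not c-command the R-expression — coreference allowed.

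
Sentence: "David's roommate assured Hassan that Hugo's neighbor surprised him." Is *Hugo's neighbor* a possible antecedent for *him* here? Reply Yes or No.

No

*him* is a pronoun; Principle B requires it to be free in its binding domain — the clause headed by 'surprised'.
— Hugo's neighbor: subject of the clause headed by 'surprised'; c-commands the pronoun within its binding domain — blocked (Principle B).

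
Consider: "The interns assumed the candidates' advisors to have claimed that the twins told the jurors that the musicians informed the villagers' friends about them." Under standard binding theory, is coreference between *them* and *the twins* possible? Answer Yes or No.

*the twins* is an R-expression; Principle C requires it to be free (not bound by any c-commanding expression).
— them: second object of the clause headed by 'informed'; the pronoun does not c-command the R-expression — coreference allowed.

Yes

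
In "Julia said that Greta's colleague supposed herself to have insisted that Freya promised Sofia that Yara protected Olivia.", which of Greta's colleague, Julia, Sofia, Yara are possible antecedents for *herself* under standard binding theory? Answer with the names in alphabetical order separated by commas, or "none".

Greta's colleague

*herself* is a reflexive; Principle A requires it to be bound within its binding domain — the clause headed by 'supposed'.
— Greta's colleague: subject of the clause headed by 'supposed'; c-commands the reflexive within its binding domain — allowed (Principle A).
— Julia: subject of the matrix clause; c-commands the reflexive but lies outside its binding domain — cannot bind it (Principle A).
— Sofia: object of the clause headed by 'promised'; does not c-command the reflexive — cannot bind it (Principle A).
— Yara: subject of the clause headed by 'protected'; does not c-command the reflexive — cannot bind it (Principle A).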